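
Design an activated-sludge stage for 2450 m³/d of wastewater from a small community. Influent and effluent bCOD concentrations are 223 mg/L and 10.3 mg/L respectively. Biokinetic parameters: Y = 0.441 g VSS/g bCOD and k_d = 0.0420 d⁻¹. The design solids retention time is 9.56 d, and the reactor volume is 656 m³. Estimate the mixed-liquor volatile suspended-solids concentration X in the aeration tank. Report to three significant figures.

From V·X·(1 + k_d·θ_c) = Y·Q·(S₀ − S)·θ_c: X = 0.441 × 2450 × (223 − 10.3) × 9.56 / [656 × (1 + 0.0420 × 9.56)] = 2390 mg/L.

X ≈ 2390 mg/L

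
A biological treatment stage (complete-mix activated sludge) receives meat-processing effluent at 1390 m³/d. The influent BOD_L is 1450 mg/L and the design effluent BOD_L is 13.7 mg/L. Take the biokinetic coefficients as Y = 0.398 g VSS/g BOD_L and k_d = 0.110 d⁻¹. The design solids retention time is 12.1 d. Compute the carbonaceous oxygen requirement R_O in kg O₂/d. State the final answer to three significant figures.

R_O ≈ 1510 kg O₂/d

The observed yield is Y_obs = Y/(1 + k_d·θ_c) = 0.398 / (1 + 0.110 × 12.1) = 0.398 / 2.331 = 0.1707 g VSS per g BOD_L removed.
Q·(S₀ − S) = 1390 × (1450 − 13.7) × 10⁻³ = 1996 kg/d removed.
P_X = Y_obs·Q·(S₀ − S) = 0.1707 × 1996 = 340.9 kg VSS/d.
R_O = Q·ΔS − 1.42 P_X = 1996 − 484.0 = 1512 kg O₂/d.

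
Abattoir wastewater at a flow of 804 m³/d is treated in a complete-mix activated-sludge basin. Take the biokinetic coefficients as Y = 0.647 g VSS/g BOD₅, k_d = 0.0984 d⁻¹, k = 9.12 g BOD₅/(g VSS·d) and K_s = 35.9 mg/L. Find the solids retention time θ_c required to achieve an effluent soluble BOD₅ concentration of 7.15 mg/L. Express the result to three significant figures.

θ_c ≈ 1.13 d

At the target effluent, Y k S/(K_s+S) = 0.647×9.12×7.15/43.05 = 0.9800 d⁻¹.
1/θ_c = 0.9800 − 0.0984 = 0.8816 d⁻¹, so θ_c = 1.134 d.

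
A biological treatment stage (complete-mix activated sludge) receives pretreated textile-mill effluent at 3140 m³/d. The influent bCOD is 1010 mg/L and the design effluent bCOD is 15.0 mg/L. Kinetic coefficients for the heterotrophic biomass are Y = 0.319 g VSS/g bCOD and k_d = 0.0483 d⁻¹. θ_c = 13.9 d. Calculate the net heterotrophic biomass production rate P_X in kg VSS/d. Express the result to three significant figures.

Observed yield with endogenous decay: Y_obs = Y / (1 + k_d·θ_c) = 0.319 / (1 + 0.0483 × 13.9) = 0.319 / 1.671 = 0.1909 g VSS/g bCOD.
Q·(S₀ − S) = 3140 × (1010 − 15.0) × 10⁻³ = 3124 kg/d removed.
So the net sludge growth is P_X = 0.1909 × 3124 = 596.3 kg VSS/d.

P_X ≈ 596 kg VSS/d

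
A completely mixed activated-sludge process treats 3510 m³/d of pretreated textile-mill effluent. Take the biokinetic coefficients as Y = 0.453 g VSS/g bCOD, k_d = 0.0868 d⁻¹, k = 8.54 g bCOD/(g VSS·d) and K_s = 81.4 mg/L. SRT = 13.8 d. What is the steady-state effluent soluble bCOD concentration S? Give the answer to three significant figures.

S ≈ 3.49 mg/L

For a completely mixed reactor with recycle the Lawrence–McCarty relation gives S = K_s·(1 + k_d·θ_c) / [θ_c·(Y·k − k_d) − 1] = 81.4 × (1 + 0.0868 × 13.8) / [13.8 × (0.453 × 8.54 − 0.0868) − 1] = 178.9 / 51.19 = 3.495 mg/L.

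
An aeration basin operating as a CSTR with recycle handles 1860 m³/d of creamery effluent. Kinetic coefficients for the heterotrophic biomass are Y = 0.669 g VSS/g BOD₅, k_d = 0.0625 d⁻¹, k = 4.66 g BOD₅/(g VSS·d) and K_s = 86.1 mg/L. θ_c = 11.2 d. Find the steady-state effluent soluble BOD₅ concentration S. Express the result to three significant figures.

Effluent substrate depends only on kinetics and SRT: S = K_s(1 + k_d θ_c) / [θ_c(Yk − k_d) − 1] = 86.1 × (1 + 0.0625 × 11.2) / [11.2 × (0.669 × 4.66 − 0.0625) − 1] = 146.4 / 33.22 = 4.407 mg/L.

S ≈ 4.41 mg/L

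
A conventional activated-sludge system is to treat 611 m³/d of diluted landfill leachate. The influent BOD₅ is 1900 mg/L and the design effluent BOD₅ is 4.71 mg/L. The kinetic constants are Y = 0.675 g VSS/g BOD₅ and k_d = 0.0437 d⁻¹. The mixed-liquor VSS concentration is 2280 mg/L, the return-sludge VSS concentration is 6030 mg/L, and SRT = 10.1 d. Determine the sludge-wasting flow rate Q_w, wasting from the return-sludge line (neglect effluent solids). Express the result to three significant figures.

Q_w ≈ 89.9 m³/d

Steady-state biomass mass balance: V·X·(1 + k_d·θ_c) = Y·Q·(S₀ − S)·θ_c, so V = 0.675 × 611 × (1900 − 4.71) × 10.1 / [2280 × (1 + 0.0437 × 10.1)] = 7.89×10^6 / 3286 = 2402 m³.
Q_w = (V·X)/(θ_c X_r) = 2402 × 2280 / (10.1 × 6030) = 89.93 m³/d.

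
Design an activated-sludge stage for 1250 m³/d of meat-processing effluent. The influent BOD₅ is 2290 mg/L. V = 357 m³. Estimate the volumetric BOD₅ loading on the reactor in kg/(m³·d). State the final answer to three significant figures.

L_v ≈ 8.02 kg BOD₅/(m³·d)

Volumetric loading L_v = Q·S₀ / V = 1250 × 2290 g/m³ / 357.0 m³ = 8018 g/(m³·d) = 8.018 kg BOD₅/(m³·d).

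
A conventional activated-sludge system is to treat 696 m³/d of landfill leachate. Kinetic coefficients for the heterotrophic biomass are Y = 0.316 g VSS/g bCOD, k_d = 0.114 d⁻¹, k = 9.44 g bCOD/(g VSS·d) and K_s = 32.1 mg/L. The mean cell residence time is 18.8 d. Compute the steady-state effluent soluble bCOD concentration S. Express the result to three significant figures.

S ≈ 1.91 mg/L

For a completely mixed reactor with recycle the Lawrence–McCarty relation gives S = K_s·(1 + k_d·θ_c) / [θ_c·(Y·k − k_d) − 1] = 32.1 × (1 + 0.114 × 18.8) / [18.8 × (0.316 × 9.44 − 0.114) − 1] = 100.9 / 52.94 = 1.906 mg/L.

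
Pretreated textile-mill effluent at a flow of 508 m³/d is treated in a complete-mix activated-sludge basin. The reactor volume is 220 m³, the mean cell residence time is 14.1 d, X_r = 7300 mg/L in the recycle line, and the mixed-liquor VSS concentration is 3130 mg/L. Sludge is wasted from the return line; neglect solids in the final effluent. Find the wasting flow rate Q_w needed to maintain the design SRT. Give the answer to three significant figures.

Wasting from the return line (neglecting effluent solids): Q_w = V·X / (θ_c·X_r) = 220.0 × 3130 / (14.1 × 7300) = 6.690 m³/d.

Q_w ≈ 6.69 m³/d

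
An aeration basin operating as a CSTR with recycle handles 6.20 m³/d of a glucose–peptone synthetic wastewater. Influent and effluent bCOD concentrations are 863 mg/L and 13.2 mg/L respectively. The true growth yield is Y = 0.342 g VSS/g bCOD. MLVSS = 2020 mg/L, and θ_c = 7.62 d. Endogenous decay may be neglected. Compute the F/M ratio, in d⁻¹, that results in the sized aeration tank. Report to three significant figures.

V·X = Y·Q·ΔS·θ_c gives V = 0.342 × 6.20 × (863 − 13.2) × 7.62 / 2020 = 6.797 m³.
F/M = applied load / biomass = Q·S₀/(V·X) = 6.20 × 863 / (6.797 × 2020) = 0.3897 d⁻¹.

F/M ≈ 0.390 d⁻¹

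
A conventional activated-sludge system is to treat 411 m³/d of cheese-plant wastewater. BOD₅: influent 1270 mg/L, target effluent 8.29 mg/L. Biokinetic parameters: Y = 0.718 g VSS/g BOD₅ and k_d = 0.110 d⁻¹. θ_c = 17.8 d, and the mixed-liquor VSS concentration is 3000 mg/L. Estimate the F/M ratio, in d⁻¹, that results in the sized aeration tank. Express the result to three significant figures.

Steady-state biomass mass balance: V·X·(1 + k_d·θ_c) = Y·Q·(S₀ − S)·θ_c, so V = 0.718 × 411 × (1270 − 8.29) × 17.8 / [3000 × (1 + 0.110 × 17.8)] = 6.63×10^6 / 8874 = 746.8 m³.
F/M = Q·S₀ / (V·X) = 411 × 1270 / (746.8 × 3000) = 0.2330 g BOD₅·(g VSS·d)⁻¹.

F/M ≈ 0.233 d⁻¹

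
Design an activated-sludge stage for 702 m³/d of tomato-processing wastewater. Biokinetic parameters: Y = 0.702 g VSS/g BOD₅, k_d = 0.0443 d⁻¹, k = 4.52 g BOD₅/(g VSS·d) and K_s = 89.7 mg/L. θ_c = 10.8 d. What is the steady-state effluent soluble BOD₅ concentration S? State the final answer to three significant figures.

From the Monod/SRT balance for a CMAS, S = K_s·(1+k_d θ_c)/[θ_c·(Y k − k_d) − 1] = 89.7 × (1 + 0.0443 × 10.8) / [10.8 × (0.702 × 4.52 − 0.0443) − 1] = 132.6 / 32.79 = 4.044 mg/L.

S ≈ 4.04 mg/L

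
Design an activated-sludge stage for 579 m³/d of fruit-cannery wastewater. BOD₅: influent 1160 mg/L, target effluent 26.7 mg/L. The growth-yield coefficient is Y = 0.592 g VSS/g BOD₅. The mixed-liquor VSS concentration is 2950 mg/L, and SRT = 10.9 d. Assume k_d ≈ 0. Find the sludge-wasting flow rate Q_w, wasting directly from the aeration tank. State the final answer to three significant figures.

Biomass mass balance (decay neglected): V·X = Y·Q·(S₀ − S)·θ_c, so V = 0.592 × 579 × (1160 − 26.7) × 10.9 / 2950 = 1435 m³.
With mixed-liquor wasting, θ_c = V/Q_w, so Q_w = V/θ_c = 1435/10.9 = 131.7 m³/d.

Q_w ≈ 132 m³/d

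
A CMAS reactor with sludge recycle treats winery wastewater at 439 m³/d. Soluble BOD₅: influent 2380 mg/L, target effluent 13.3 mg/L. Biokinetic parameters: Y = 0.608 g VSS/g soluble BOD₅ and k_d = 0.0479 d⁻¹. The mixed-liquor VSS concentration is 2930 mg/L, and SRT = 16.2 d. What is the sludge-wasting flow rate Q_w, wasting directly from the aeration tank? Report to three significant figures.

Q_w ≈ 121 m³/d

Rearranging the biomass balance for a CMAS with decay, V = Y·Q·ΔS·θ_c / [X·(1+k_d θ_c)] = 0.608 × 439 × (2380 − 13.3) × 16.2 / [2930 × (1 + 0.0479 × 16.2)] = 1.02×10^7 / 5204 = 1967 m³.
With mixed-liquor wasting, θ_c = V/Q_w, so Q_w = V/θ_c = 1967/16.2 = 121.4 m³/d.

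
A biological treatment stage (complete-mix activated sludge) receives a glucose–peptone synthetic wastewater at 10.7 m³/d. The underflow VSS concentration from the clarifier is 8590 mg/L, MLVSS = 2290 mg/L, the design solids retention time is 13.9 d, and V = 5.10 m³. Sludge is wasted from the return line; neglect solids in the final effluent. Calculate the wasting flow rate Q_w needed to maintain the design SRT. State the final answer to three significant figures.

θ_c = V·X/(Q_w·X_r) when wasting from the recycle, so Q_w = V·X/(θ_c·X_r) = 5.100 × 2290 / (13.9 × 8590) = 0.09781 m³/d.

Q_w ≈ 0.0978 m³/d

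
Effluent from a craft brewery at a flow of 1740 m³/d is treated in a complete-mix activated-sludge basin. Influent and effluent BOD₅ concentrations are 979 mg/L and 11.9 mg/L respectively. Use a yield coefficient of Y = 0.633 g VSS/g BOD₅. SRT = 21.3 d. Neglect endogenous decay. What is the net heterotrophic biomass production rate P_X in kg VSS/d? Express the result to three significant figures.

P_X ≈ 1070 kg VSS/d

Since k_d ≈ 0, Y_obs = Y = 0.633 g VSS/g BOD₅.
Q·(S₀ − S) = 1740 × (979 − 11.9) × 10⁻³ = 1683 kg/d removed.
Net biomass production P_X = Y_obs × Q·(S₀ − S) = 0.6330 × 1683 = 1065 kg VSS/d.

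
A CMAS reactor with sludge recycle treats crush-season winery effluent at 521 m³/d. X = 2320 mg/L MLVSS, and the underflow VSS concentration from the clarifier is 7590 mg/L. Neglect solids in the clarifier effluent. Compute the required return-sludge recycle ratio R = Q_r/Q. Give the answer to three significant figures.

Mass balance around the secondary clarifier (neglecting effluent solids): R = X / (X_r − X) = 2320 / (7590 − 2320) = 0.4402.

R ≈ 0.440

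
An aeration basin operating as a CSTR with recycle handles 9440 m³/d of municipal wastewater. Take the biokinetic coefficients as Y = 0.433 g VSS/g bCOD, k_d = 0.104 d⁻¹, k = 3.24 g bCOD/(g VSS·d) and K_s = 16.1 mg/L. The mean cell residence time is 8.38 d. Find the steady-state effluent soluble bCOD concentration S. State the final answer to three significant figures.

From the Monod/SRT balance for a CMAS, S = K_s·(1+k_d θ_c)/[θ_c·(Y k − k_d) − 1] = 16.1 × (1 + 0.104 × 8.38) / [8.38 × (0.433 × 3.24 − 0.104) − 1] = 30.13 / 9.885 = 3.048 mg/L.

S ≈ 3.05 mg/L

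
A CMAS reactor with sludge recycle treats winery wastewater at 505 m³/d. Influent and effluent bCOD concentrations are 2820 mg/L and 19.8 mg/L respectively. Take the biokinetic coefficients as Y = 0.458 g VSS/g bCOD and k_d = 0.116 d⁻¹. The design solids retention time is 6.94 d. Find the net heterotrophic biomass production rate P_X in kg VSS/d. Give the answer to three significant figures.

P_X ≈ 359 kg VSS/d

Y_obs = Y / (1 + k_d θ_c) = 0.458 / (1 + 0.116 × 6.94) = 0.458 / 1.805 = 0.2537.
Substrate removed = Q·(S₀ − S) = 505 m³/d × (2820 − 19.8) g/m³ = 1.41×10^6 g/d = 1414 kg/d.
Biomass produced: P_X = Y_obs·Q·ΔS = 0.2537 × 1414 ≈ 358.8 kg VSS/d.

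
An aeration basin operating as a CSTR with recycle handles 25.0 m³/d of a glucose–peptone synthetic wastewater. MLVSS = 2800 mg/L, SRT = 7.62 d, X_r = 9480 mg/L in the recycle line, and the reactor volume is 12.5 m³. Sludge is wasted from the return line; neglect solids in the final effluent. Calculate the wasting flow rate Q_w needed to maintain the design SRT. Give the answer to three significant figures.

Q_w ≈ 0.485 m³/d

Q_w = (V·X)/(θ_c X_r) = 12.50 × 2800 / (7.62 × 9480) = 0.4845 m³/d.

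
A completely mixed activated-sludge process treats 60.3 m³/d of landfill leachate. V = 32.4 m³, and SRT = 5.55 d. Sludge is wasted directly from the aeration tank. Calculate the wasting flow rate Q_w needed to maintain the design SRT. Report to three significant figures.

Q_w ≈ 5.84 m³/d

Wasting from the aeration tank: Q_w = V / θ_c = 32.40 / 5.55 = 5.838 m³/d.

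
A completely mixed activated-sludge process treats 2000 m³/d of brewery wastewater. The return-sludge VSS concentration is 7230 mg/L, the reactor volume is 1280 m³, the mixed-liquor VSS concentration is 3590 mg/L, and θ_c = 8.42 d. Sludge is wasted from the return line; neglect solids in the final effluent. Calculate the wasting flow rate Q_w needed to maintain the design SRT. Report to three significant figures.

Q_w ≈ 75.5 m³/d

Wasting from the return line (neglecting effluent solids): Q_w = V·X / (θ_c·X_r) = 1280 × 3590 / (8.42 × 7230) = 75.48 m³/d.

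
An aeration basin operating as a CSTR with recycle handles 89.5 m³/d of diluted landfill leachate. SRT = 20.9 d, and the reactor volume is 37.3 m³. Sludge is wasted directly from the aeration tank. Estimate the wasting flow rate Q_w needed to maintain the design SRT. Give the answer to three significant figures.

Wasting from the aeration tank: Q_w = V / θ_c = 37.30 / 20.9 = 1.785 m³/d.

Q_w ≈ 1.78 m³/d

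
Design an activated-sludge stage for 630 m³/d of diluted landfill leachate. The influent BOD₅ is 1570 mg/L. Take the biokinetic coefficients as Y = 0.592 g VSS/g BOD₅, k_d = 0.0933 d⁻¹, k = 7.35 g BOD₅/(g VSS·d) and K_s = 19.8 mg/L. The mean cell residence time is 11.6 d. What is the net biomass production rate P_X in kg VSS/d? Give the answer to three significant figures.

For a completely mixed reactor with recycle the Lawrence–McCarty relation gives S = K_s·(1 + k_d·θ_c) / [θ_c·(Y·k − k_d) − 1] = 19.8 × (1 + 0.0933 × 11.6) / [11.6 × (0.592 × 7.35 − 0.0933) − 1] = 41.23 / 48.39 = 0.8520 mg/L.
Observed yield with endogenous decay: Y_obs = Y / (1 + k_d·θ_c) = 0.592 / (1 + 0.0933 × 11.6) = 0.592 / 2.082 = 0.2843 g VSS/g BOD₅.
Mass of BOD₅ removed per day: Q(S₀ − S) = 630 × 1569 g/m³ = 988.6 kg/d.
P_X = Y_obs · Q(S₀ − S) = 0.2843 × 988.6 = 281.1 kg VSS/d.

P_X ≈ 281 kg VSS/d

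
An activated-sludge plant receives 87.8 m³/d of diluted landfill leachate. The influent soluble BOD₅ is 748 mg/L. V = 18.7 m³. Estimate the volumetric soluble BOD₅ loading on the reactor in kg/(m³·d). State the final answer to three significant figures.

Volumetric loading L_v = Q·S₀ / V = 87.8 × 748 g/m³ / 18.70 m³ = 3512 g/(m³·d) = 3.512 kg soluble BOD₅/(m³·d).

L_v ≈ 3.51 kg soluble BOD₅/(m³·d)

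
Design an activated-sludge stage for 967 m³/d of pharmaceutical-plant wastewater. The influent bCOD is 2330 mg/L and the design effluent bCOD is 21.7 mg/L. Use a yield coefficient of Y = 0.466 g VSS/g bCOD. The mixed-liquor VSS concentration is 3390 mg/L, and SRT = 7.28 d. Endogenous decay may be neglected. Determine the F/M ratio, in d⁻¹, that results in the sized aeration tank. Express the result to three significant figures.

V·X = Y·Q·ΔS·θ_c gives V = 0.466 × 967 × (2330 − 21.7) × 7.28 / 3390 = 2234 m³.
Food-to-microorganism ratio F/M = Q S₀ / (V X) = 967 × 2330 / (2234 × 3390) = 0.2975 d⁻¹.

F/M ≈ 0.298 d⁻¹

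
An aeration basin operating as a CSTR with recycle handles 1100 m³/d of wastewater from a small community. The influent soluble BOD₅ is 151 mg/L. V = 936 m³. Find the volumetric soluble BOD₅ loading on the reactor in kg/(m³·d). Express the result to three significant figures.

Applied soluble BOD₅ load per unit volume = Q·S₀/V = (1100 × 151/1000)/936.0 = 0.1775 kg soluble BOD₅·m⁻³·d⁻¹.

L_v ≈ 0.177 kg soluble BOD₅/(m³·d)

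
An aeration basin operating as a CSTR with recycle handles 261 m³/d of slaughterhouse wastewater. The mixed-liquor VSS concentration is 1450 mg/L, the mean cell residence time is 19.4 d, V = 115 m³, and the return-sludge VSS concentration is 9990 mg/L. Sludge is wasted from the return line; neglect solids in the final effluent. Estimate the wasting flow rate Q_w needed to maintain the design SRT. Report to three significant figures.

Q_w ≈ 0.860 m³/d

Wasting from the return line (neglecting effluent solids): Q_w = V·X / (θ_c·X_r) = 115.0 × 1450 / (19.4 × 9990) = 0.8604 m³/d.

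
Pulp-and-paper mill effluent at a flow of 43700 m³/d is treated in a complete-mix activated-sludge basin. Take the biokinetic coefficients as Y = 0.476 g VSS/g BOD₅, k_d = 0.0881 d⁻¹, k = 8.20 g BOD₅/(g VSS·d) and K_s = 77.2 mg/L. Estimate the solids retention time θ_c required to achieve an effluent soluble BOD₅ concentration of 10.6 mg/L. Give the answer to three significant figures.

Specific growth rate at S = 10.6 mg/L: μ = YkS/(K_s+S) = 0.476·8.20·10.6/(77.2+10.6) = 0.4712 d⁻¹.
θ_c = 1/(μ − k_d) = 1/(0.4712 − 0.0881) = 1/0.3831 = 2.610 d.

θ_c ≈ 2.61 d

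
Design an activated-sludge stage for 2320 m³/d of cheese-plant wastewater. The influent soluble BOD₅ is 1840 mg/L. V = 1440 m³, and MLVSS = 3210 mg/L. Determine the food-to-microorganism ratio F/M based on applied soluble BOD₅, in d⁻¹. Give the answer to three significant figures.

Food-to-microorganism ratio F/M = Q S₀ / (V X) = 2320 × 1840 / (1440 × 3210) = 0.9235 d⁻¹.

F/M ≈ 0.924 d⁻¹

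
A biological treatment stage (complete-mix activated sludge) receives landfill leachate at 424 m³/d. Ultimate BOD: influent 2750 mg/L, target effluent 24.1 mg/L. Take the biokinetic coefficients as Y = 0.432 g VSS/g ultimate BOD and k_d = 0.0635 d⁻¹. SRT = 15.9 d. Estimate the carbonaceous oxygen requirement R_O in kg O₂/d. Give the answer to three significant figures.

R_O ≈ 803 kg O₂/d

Y_obs = Y / (1 + k_d θ_c) = 0.432 / (1 + 0.0635 × 15.9) = 0.432 / 2.010 = 0.2150.
Mass of ultimate BOD removed per day: Q(S₀ − S) = 424 × 2726 g/m³ = 1156 kg/d.
Net sludge production P_X = 0.2150 × 1156 = 248.5 kg VSS/d.
R_O = Q·(S₀ − S) − 1.42·P_X = 1156 − 1.42 × 248.5 = 803.0 kg O₂/d.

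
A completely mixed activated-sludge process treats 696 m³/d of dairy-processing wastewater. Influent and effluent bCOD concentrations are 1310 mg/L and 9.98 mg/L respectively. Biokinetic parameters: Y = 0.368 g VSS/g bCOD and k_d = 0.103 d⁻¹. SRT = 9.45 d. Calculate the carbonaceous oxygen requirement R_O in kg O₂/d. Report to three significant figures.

R_O ≈ 665 kg O₂/d

Correct the yield for decay: Y_obs = Y/(1 + k_d θ_c) = 0.368 / (1 + 0.103 × 9.45) = 0.368 / 1.973 = 0.1865.
Mass of bCOD removed per day: Q(S₀ − S) = 696 × 1300 g/m³ = 904.8 kg/d.
Biomass synthesised: P_X = Y_obs × 904.8 = 168.7 kg VSS/d.
R_O = Q·(S₀ − S) − 1.42·P_X = 904.8 − 1.42 × 168.7 = 665.2 kg O₂/d.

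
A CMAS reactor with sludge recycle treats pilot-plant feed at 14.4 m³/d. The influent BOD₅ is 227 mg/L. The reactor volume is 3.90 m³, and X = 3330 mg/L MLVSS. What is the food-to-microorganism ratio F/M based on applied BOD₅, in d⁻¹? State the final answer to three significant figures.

F/M ≈ 0.252 d⁻¹

F/M = Q·S₀ / (V·X) = 14.4 × 227 / (3.900 × 3330) = 0.2517 g BOD₅·(g VSS·d)⁻¹.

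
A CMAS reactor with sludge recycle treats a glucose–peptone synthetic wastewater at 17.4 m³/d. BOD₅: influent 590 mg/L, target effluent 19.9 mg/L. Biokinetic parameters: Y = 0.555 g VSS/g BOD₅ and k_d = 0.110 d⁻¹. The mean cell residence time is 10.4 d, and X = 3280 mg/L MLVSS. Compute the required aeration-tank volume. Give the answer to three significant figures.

Steady-state biomass mass balance: V·X·(1 + k_d·θ_c) = Y·Q·(S₀ − S)·θ_c, so V = 0.555 × 17.4 × (590 − 19.9) × 10.4 / [3280 × (1 + 0.110 × 10.4)] = 5.73×10^4 / 7032 = 8.142 m³.

V ≈ 8.14 m³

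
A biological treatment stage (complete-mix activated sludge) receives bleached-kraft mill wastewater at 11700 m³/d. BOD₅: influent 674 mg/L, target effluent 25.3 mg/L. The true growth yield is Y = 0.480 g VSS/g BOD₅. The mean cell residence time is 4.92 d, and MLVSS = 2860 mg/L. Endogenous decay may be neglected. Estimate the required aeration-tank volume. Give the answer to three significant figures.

V ≈ 6270 m³

With k_d = 0 the design equation reduces to V = Y Q (S₀−S) θ_c / X = 0.480 × 11700 × (674 − 25.3) × 4.92 / 2860 = 6267 m³.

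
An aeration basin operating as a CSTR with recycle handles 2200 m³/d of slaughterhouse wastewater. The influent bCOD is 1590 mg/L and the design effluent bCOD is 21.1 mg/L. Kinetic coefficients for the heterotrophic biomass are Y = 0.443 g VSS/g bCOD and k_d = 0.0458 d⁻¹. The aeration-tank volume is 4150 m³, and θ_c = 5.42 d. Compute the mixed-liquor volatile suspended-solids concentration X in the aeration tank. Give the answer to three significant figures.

Solving the biomass balance for X: X = Y Q (S₀−S) θ_c / [V (1+k_d θ_c)] = 0.443 × 2200 × (1590 − 21.1) × 5.42 / [4150 × (1 + 0.0458 × 5.42)] = 1600 mg/L.

X ≈ 1600 mg/L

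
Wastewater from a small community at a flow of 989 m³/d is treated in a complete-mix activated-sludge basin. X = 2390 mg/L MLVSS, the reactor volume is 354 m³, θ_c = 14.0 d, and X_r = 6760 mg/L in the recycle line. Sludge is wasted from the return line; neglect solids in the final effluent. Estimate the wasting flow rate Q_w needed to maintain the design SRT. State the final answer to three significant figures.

Q_w ≈ 8.94 m³/d

θ_c = V·X/(Q_w·X_r) when wasting from the recycle, so Q_w = V·X/(θ_c·X_r) = 354.0 × 2390 / (14.0 × 6760) = 8.940 m³/d.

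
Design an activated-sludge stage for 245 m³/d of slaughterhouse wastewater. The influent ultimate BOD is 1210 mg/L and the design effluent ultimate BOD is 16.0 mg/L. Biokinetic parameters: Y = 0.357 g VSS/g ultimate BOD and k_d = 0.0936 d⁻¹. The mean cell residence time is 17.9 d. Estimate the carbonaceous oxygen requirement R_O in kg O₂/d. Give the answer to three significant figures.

R_O ≈ 237 kg O₂/d

Observed yield with endogenous decay: Y_obs = Y / (1 + k_d·θ_c) = 0.357 / (1 + 0.0936 × 17.9) = 0.357 / 2.675 = 0.1334 g VSS/g ultimate BOD.
ΔS = 1210 − 16.0 = 1194 mg/L, so the substrate removal rate is 245 × 1194/1000 = 292.5 kg ultimate BOD/d.
Biomass synthesised: P_X = Y_obs × 292.5 = 39.03 kg VSS/d.
R_O = Q·(S₀ − S) − 1.42·P_X = 292.5 − 1.42 × 39.03 = 237.1 kg O₂/d.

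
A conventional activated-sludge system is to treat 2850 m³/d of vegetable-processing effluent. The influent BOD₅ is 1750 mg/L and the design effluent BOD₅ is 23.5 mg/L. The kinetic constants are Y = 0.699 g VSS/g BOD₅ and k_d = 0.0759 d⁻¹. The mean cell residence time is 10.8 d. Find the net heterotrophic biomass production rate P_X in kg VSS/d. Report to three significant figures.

P_X ≈ 1890 kg VSS/d

The observed yield is Y_obs = Y/(1 + k_d·θ_c) = 0.699 / (1 + 0.0759 × 10.8) = 0.699 / 1.820 = 0.3841 g VSS per g BOD₅ removed.
Substrate removed = Q·(S₀ − S) = 2850 m³/d × (1750 − 23.5) g/m³ = 4.92×10^6 g/d = 4921 kg/d.
So the net sludge growth is P_X = 0.3841 × 4921 = 1890 kg VSS/d.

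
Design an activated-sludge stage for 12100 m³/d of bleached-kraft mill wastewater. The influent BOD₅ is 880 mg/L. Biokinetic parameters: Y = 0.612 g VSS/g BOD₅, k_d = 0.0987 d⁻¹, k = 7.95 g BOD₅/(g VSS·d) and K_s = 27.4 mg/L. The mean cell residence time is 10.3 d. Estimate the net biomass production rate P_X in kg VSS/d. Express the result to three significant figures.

Effluent substrate depends only on kinetics and SRT: S = K_s(1 + k_d θ_c) / [θ_c(Yk − k_d) − 1] = 27.4 × (1 + 0.0987 × 10.3) / [10.3 × (0.612 × 7.95 − 0.0987) − 1] = 55.26 / 48.10 = 1.149 mg/L.
Observed yield with endogenous decay: Y_obs = Y / (1 + k_d·θ_c) = 0.612 / (1 + 0.0987 × 10.3) = 0.612 / 2.017 = 0.3035 g VSS/g BOD₅.
Mass of BOD₅ removed per day: Q(S₀ − S) = 12100 × 878.9 g/m³ = 10634 kg/d.
So the net sludge growth is P_X = 0.3035 × 10634 = 3227 kg VSS/d.

P_X ≈ 3230 kg VSS/d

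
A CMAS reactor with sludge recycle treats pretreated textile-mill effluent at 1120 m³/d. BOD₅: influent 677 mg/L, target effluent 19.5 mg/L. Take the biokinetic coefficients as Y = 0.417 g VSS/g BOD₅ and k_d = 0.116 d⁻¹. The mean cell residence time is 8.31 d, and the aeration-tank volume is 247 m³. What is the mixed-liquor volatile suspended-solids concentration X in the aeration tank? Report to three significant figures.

X = Y·Q·ΔS·θ_c / [V·(1 + k_d θ_c)] = 0.417 × 1120 × (677 − 19.5) × 8.31 / [247 × (1 + 0.116 × 8.31)] = 5260 mg/L.

X ≈ 5260 mg/L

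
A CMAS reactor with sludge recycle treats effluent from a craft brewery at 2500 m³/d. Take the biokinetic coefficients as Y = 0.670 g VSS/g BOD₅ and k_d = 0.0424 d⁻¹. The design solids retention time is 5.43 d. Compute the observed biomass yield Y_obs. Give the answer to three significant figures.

Y_obs ≈ 0.545 g VSS/g BOD₅

Y_obs = Y / (1 + k_d θ_c) = 0.670 / (1 + 0.0424 × 5.43) = 0.670 / 1.230 = 0.5446.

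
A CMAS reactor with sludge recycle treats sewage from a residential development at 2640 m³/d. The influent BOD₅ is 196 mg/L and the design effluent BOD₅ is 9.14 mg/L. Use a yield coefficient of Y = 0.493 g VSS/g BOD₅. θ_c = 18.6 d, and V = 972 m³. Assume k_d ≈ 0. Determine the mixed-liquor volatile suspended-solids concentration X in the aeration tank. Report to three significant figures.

From V·X = Y·Q·(S₀ − S)·θ_c (decay neglected): X = 0.493 × 2640 × (196 − 9.14) × 18.6 / 972 = 4654 mg/L.

X ≈ 4650 mg/L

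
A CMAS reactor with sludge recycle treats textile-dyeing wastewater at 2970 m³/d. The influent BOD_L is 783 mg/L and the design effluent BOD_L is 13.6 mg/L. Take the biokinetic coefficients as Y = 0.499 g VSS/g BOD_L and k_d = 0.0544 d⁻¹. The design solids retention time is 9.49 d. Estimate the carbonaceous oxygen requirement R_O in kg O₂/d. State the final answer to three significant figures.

The observed yield is Y_obs = Y/(1 + k_d·θ_c) = 0.499 / (1 + 0.0544 × 9.49) = 0.499 / 1.516 = 0.3291 g VSS per g BOD_L removed.
Substrate removed = Q·(S₀ − S) = 2970 m³/d × (783 − 13.6) g/m³ = 2.29×10^6 g/d = 2285 kg/d.
Biomass synthesised: P_X = Y_obs × 2285 = 752.0 kg VSS/d.
R_O = Q·ΔS − 1.42 P_X = 2285 − 1068 = 1217 kg O₂/d.

R_O ≈ 1220 kg O₂/d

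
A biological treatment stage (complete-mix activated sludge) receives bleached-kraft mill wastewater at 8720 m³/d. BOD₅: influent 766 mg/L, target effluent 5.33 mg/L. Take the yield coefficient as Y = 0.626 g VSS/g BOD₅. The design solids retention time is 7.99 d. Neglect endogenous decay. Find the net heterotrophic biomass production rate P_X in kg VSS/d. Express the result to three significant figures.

With endogenous decay neglected, the observed yield equals the true yield: Y_obs = Y = 0.626 g VSS/g BOD₅.
Substrate removed = Q·(S₀ − S) = 8720 m³/d × (766 − 5.33) g/m³ = 6.63×10^6 g/d = 6633 kg/d.
Net biomass production P_X = Y_obs × Q·(S₀ − S) = 0.6260 × 6633 = 4152 kg VSS/d.

P_X ≈ 4150 kg VSS/d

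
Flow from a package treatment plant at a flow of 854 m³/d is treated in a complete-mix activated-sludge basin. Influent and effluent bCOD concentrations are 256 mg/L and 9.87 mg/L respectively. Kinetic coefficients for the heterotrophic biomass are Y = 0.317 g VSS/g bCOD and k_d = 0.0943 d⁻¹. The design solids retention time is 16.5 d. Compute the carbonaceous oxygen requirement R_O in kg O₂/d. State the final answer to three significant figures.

R_O ≈ 173 kg O₂/d

Y_obs = Y / (1 + k_d θ_c) = 0.317 / (1 + 0.0943 × 16.5) = 0.317 / 2.556 = 0.1240.
ΔS = 256 − 9.87 = 246.1 mg/L, so the substrate removal rate is 854 × 246.1/1000 = 210.2 kg bCOD/d.
Biomass synthesised: P_X = Y_obs × 210.2 = 26.07 kg VSS/d.
Carbonaceous O₂ demand = substrate oxidised − cell-mass equivalent = 210.2 − 1.42 × 26.07 = 173.2 kg O₂/d.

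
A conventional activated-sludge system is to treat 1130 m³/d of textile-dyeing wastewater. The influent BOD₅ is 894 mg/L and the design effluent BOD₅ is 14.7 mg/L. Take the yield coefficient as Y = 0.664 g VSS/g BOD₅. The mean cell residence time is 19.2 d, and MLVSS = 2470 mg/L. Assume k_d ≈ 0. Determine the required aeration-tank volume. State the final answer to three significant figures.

With k_d = 0 the design equation reduces to V = Y Q (S₀−S) θ_c / X = 0.664 × 1130 × (894 − 14.7) × 19.2 / 2470 = 5128 m³.

V ≈ 5130 m³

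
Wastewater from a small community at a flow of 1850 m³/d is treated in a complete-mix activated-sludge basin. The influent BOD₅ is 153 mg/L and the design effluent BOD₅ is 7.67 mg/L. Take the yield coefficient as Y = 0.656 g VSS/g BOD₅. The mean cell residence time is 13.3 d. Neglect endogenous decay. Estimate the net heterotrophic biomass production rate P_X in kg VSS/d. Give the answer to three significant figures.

With endogenous decay neglected, the observed yield equals the true yield: Y_obs = Y = 0.656 g VSS/g BOD₅.
ΔS = 153 − 7.67 = 145.3 mg/L, so the substrate removal rate is 1850 × 145.3/1000 = 268.9 kg BOD₅/d.
Biomass produced: P_X = Y_obs·Q·ΔS = 0.6560 × 268.9 ≈ 176.4 kg VSS/d.

P_X ≈ 176 kg VSS/d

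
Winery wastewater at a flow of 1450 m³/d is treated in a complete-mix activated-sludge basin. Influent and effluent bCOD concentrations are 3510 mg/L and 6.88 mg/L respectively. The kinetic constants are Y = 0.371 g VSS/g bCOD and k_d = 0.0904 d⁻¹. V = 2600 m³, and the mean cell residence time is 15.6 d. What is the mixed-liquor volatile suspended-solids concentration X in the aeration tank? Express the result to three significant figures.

X = Y·Q·ΔS·θ_c / [V·(1 + k_d θ_c)] = 0.371 × 1450 × (3510 − 6.88) × 15.6 / [2600 × (1 + 0.0904 × 15.6)] = 4691 mg/L.

X ≈ 4690 mg/L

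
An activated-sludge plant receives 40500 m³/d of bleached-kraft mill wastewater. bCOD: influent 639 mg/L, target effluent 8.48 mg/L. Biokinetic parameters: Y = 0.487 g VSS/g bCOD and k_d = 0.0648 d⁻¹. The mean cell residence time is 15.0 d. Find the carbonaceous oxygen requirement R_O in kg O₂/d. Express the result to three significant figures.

R_O ≈ 16600 kg O₂/d

Correct the yield for decay: Y_obs = Y/(1 + k_d θ_c) = 0.487 / (1 + 0.0648 × 15.0) = 0.487 / 1.972 = 0.2470.
Q·(S₀ − S) = 40500 × (639 − 8.48) × 10⁻³ = 25536 kg/d removed.
Biomass synthesised: P_X = Y_obs × 25536 = 6306 kg VSS/d.
R_O = Q·(S₀ − S) − 1.42·P_X = 25536 − 1.42 × 6306 = 16581 kg O₂/d.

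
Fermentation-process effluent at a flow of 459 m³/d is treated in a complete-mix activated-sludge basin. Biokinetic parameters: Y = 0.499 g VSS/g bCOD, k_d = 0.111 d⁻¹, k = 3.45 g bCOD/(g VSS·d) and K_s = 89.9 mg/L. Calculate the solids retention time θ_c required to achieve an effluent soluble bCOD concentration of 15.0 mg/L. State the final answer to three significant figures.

θ_c ≈ 7.40 d

At the target effluent, Y k S/(K_s+S) = 0.499×3.45×15.0/104.9 = 0.2462 d⁻¹.
θ_c = 1/(μ − k_d) = 1/(0.2462 − 0.111) = 1/0.1352 = 7.398 d.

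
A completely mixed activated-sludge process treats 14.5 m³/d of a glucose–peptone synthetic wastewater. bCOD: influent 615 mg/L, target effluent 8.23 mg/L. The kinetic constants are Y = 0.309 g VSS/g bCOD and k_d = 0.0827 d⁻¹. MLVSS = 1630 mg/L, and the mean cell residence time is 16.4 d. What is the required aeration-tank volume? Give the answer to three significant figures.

V ≈ 11.6 m³

From the SRT design equation V = Y Q (S₀−S) θ_c / [X (1 + k_d θ_c)] = 0.309 × 14.5 × (615 − 8.23) × 16.4 / [1630 × (1 + 0.0827 × 16.4)] = 4.46×10^4 / 3841 = 11.61 m³.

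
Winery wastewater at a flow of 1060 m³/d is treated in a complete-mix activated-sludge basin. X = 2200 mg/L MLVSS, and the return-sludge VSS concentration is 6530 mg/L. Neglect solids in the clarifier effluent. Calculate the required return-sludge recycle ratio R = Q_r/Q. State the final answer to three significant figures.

R ≈ 0.508

Mass balance around the secondary clarifier (neglecting effluent solids): R = X / (X_r − X) = 2200 / (6530 − 2200) = 0.5081.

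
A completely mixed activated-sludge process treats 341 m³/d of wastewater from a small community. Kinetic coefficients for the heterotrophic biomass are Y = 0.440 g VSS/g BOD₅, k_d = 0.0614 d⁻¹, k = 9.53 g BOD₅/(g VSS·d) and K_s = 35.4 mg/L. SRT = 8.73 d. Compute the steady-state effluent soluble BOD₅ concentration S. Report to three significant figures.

Effluent substrate depends only on kinetics and SRT: S = K_s(1 + k_d θ_c) / [θ_c(Yk − k_d) − 1] = 35.4 × (1 + 0.0614 × 8.73) / [8.73 × (0.440 × 9.53 − 0.0614) − 1] = 54.38 / 35.07 = 1.550 mg/L.

S ≈ 1.55 mg/L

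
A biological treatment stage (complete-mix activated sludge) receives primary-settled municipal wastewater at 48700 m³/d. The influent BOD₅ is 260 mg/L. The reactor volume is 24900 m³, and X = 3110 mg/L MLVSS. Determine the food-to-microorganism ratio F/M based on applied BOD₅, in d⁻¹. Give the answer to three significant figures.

F/M = applied load / biomass = Q·S₀/(V·X) = 48700 × 260 / (24900 × 3110) = 0.1635 d⁻¹.

F/M ≈ 0.164 d⁻¹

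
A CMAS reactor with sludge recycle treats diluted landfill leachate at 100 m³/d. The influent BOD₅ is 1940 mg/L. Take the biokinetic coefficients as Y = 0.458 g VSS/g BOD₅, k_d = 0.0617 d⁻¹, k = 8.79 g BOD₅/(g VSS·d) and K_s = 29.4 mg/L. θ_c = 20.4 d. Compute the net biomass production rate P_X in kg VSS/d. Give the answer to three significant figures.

From the Monod/SRT balance for a CMAS, S = K_s·(1+k_d θ_c)/[θ_c·(Y k − k_d) − 1] = 29.4 × (1 + 0.0617 × 20.4) / [20.4 × (0.458 × 8.79 − 0.0617) − 1] = 66.41 / 79.87 = 0.8314 mg/L.
Observed yield with endogenous decay: Y_obs = Y / (1 + k_d·θ_c) = 0.458 / (1 + 0.0617 × 20.4) = 0.458 / 2.259 = 0.2028 g VSS/g BOD₅.
Substrate removed = Q·(S₀ − S) = 100 m³/d × (1940 − 0.831) g/m³ = 1.94×10^5 g/d = 193.9 kg/d.
Biomass produced: P_X = Y_obs·Q·ΔS = 0.2028 × 193.9 ≈ 39.32 kg VSS/d.

P_X ≈ 39.3 kg VSS/d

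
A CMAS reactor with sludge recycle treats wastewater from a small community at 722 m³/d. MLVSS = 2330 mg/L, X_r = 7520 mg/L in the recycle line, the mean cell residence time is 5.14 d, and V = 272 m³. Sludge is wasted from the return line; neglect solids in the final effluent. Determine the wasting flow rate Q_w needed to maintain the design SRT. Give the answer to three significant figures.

Q_w ≈ 16.4 m³/d

Q_w = (V·X)/(θ_c X_r) = 272.0 × 2330 / (5.14 × 7520) = 16.40 m³/d.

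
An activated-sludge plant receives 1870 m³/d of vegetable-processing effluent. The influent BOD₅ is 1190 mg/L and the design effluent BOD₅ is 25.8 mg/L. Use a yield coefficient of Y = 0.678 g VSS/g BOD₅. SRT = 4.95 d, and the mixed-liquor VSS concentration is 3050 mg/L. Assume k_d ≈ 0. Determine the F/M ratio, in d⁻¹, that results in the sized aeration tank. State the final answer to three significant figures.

Biomass mass balance (decay neglected): V·X = Y·Q·(S₀ − S)·θ_c, so V = 0.678 × 1870 × (1190 − 25.8) × 4.95 / 3050 = 2396 m³.
Food-to-microorganism ratio F/M = Q S₀ / (V X) = 1870 × 1190 / (2396 × 3050) = 0.3046 d⁻¹.

F/M ≈ 0.305 d⁻¹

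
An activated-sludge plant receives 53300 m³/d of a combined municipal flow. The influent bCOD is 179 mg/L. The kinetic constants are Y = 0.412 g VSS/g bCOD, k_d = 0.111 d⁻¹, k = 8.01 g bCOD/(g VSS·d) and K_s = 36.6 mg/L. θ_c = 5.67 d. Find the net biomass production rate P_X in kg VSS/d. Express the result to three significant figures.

Effluent substrate depends only on kinetics and SRT: S = K_s(1 + k_d θ_c) / [θ_c(Yk − k_d) − 1] = 36.6 × (1 + 0.111 × 5.67) / [5.67 × (0.412 × 8.01 − 0.111) − 1] = 59.63 / 17.08 = 3.491 mg/L.
Observed yield with endogenous decay: Y_obs = Y / (1 + k_d·θ_c) = 0.412 / (1 + 0.111 × 5.67) = 0.412 / 1.629 = 0.2529 g VSS/g bCOD.
ΔS = 179 − 3.49 = 175.5 mg/L, so the substrate removal rate is 53300 × 175.5/1000 = 9355 kg bCOD/d.
P_X = Y_obs · Q(S₀ − S) = 0.2529 × 9355 = 2365 kg VSS/d.

P_X ≈ 2370 kg VSS/d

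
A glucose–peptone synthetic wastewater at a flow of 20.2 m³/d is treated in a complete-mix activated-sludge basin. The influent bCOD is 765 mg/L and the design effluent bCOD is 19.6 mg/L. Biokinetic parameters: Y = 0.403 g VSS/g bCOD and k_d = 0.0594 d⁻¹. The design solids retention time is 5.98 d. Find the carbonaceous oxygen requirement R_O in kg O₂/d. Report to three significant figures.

R_O ≈ 8.70 kg O₂/d

Y_obs = Y / (1 + k_d θ_c) = 0.403 / (1 + 0.0594 × 5.98) = 0.403 / 1.355 = 0.2974.
Q·(S₀ − S) = 20.2 × (765 − 19.6) × 10⁻³ = 15.06 kg/d removed.
Net sludge production P_X = 0.2974 × 15.06 = 4.478 kg VSS/d.
R_O = Q·ΔS − 1.42 P_X = 15.06 − 6.358 = 8.699 kg O₂/d.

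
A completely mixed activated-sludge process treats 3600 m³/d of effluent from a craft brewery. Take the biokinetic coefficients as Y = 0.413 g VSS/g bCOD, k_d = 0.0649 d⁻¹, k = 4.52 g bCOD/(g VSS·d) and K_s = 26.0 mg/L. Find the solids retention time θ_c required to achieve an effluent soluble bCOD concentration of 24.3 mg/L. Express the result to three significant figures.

θ_c ≈ 1.19 d

Specific growth rate at S = 24.3 mg/L: μ = YkS/(K_s+S) = 0.413·4.52·24.3/(26.0+24.3) = 0.9018 d⁻¹.
1/θ_c = 0.9018 − 0.0649 = 0.8369 d⁻¹, so θ_c = 1.195 d.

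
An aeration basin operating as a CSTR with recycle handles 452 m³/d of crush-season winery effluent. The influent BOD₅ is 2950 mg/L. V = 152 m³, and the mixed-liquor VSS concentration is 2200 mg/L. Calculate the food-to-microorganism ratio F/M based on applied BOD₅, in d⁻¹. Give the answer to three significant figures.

F/M ≈ 3.99 d⁻¹

F/M = applied load / biomass = Q·S₀/(V·X) = 452 × 2950 / (152.0 × 2200) = 3.987 d⁻¹.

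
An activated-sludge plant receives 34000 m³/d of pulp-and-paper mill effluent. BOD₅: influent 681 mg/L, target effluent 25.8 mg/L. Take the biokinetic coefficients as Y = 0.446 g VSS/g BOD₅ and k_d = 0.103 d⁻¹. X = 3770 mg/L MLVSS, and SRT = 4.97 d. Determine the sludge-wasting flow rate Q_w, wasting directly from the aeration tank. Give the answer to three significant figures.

Q_w ≈ 1740 m³/d

Steady-state biomass mass balance: V·X·(1 + k_d·θ_c) = Y·Q·(S₀ − S)·θ_c, so V = 0.446 × 34000 × (681 − 25.8) × 4.97 / [3770 × (1 + 0.103 × 4.97)] = 4.94×10^7 / 5700 = 8663 m³.
Wasting from the aeration tank: Q_w = V / θ_c = 8663 / 4.97 = 1743 m³/d.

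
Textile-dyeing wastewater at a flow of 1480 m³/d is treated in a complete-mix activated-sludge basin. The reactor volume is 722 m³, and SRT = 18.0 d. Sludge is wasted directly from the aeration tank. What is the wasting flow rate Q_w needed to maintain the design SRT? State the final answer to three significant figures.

With mixed-liquor wasting, θ_c = V/Q_w, so Q_w = V/θ_c = 722.0/18.0 = 40.11 m³/d.

Q_w ≈ 40.1 m³/d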